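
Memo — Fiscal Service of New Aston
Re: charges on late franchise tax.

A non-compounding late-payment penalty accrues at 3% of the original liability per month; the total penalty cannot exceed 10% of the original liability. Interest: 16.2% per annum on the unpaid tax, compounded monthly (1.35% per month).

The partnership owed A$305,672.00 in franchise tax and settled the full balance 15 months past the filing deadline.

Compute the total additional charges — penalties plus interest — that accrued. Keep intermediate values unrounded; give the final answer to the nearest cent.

Penalty (uncapped): 15 × 3% × A$305,672.00 = A$137,552.40; cap = 10% × A$305,672.00 = A$30,567.20 → penalty = A$30,567.20
Interest: A$305,672.00 × ((1 + 0.0135)^15 − 1) = A$305,672.00 × 0.2228024… = A$68,104.4664…
Penalties + interest = A$30,567.2000 + A$68,104.4664… = A$98,671.67

A$98,671.67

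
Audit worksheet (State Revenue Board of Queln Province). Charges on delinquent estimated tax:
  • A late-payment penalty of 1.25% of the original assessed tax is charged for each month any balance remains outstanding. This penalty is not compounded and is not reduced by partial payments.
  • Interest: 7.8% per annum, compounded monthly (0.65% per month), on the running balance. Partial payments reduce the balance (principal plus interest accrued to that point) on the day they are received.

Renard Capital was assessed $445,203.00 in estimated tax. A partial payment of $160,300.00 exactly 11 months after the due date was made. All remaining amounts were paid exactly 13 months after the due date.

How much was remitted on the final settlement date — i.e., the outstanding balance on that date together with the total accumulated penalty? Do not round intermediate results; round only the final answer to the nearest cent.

$394,280.18

Balance at month 11: $445,203.0000 × (1 + 0.0065)^11 = $478,089.9932…
After $160,300.00 payment: $478,089.9932… − $160,300.00 = $317,789.9932…
Balance at month 13: $317,789.9932… × (1 + 0.0065)^2 = $321,934.6897…
Penalty: 13 × 1.25% × $445,203.00 = $72,345.49…
Final settlement = outstanding balance + penalty = $321,934.6897… + $72,345.49… = $394,280.18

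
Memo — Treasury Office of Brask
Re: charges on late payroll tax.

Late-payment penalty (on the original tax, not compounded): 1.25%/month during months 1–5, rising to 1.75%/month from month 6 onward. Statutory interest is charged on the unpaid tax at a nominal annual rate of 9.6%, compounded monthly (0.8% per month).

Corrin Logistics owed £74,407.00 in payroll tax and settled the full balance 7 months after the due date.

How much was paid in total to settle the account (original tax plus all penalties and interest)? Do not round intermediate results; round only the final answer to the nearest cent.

£85,929.82

Penalty, months 1–5: 5 × 1.25% × £74,407.00 = £4,650.44…
Penalty, months 6–7: 2 × 1.75% × £74,407.00 = £2,604.25…
Interest: £74,407.00 × ((1 + 0.008)^7 − 1) = £74,407.00 × 0.0573621… = £4,268.1391…
Total = £74,407.00 + £7,254.6825 + £4,268.1391… = £85,929.82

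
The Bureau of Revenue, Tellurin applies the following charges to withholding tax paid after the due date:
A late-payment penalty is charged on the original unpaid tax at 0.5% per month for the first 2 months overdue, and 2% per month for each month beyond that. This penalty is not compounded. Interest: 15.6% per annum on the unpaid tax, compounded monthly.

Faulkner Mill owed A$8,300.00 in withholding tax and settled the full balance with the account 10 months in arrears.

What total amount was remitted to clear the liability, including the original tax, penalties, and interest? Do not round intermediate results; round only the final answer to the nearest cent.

Penalty, months 1–2: 2 × 0.5% × A$8,300.00 = A$83.00
Penalty, months 3–10: 8 × 2% × A$8,300.00 = A$1,328.00
Interest (15.6%/yr ÷ 12 = 1.3%/month): A$8,300.00 × ((1 + 0.013)^10 − 1) = A$1,144.3603…
Total = A$8,300.00 + A$1,411.0000 + A$1,144.3603… = A$10,855.36

A$10,855.36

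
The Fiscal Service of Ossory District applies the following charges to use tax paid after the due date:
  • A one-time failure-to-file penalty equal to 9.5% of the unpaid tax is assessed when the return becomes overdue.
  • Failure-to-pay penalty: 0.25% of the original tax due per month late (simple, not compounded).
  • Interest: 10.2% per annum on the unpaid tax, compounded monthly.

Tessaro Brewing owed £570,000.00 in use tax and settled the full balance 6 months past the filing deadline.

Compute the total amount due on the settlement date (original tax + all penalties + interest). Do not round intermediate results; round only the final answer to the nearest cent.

Failure-to-file penalty: 9.5% × £570,000.00 = £54,150.00
Failure-to-pay penalty: 6 × 0.25% × £570,000.00 = £8,550.00
Interest (10.2%/yr ÷ 12 = 0.85%/month): £570,000.00 × ((1 + 0.0085)^6 − 1) = £29,694.7833…
Total = £570,000.00 + £62,700.0000 + £29,694.7833… = £662,394.78

£662,394.78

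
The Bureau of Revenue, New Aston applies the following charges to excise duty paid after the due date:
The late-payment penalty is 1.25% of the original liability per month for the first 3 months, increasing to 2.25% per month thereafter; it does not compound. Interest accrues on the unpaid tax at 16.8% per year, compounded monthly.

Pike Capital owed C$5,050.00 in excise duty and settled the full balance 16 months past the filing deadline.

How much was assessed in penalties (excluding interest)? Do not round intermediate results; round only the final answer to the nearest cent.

C$1,666.50

Penalty, months 1–3: 3 × 1.25% × C$5,050.00 = C$189.38…
Penalty, months 4–16: 13 × 2.25% × C$5,050.00 = C$1,477.13…
Total penalty = C$189.38… + C$1,477.13… = C$1,666.50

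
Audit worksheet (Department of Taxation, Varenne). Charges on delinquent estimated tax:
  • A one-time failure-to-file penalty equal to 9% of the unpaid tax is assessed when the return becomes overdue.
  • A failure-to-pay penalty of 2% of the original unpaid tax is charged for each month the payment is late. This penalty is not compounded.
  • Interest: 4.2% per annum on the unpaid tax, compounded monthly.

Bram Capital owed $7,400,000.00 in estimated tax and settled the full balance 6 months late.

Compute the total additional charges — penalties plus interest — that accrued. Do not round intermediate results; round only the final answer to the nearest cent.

Failure-to-file penalty: 9% × $7,400,000.00 = $666,000.00
Failure-to-pay penalty: 6 × 2% × $7,400,000.00 = $888,000.00
Interest (4.2%/yr ÷ 12 = 0.35%/month): $7,400,000.00 × ((1 + 0.0035)^6 − 1) = $156,766.1122…
Penalties + interest = $1,554,000.0000 + $156,766.1122… = $1,710,766.11

$1,710,766.11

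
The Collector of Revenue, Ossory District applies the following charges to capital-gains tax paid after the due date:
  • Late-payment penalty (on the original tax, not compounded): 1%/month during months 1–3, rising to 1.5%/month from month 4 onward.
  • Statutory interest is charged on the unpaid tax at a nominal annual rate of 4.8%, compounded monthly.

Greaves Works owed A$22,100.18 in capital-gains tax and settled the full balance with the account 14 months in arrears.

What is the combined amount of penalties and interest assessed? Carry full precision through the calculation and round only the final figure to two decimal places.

A$5,579.84

Penalty, months 1–3: 3 × 1% × A$22,100.18 = A$663.01…
Penalty, months 4–14: 11 × 1.5% × A$22,100.18 = A$3,646.53…
Interest (4.8%/yr ÷ 12 = 0.4%/month): A$22,100.18 × ((1 + 0.004)^14 − 1) = A$1,270.3085…
Penalties + interest = A$4,309.5351 + A$1,270.3085… = A$5,579.84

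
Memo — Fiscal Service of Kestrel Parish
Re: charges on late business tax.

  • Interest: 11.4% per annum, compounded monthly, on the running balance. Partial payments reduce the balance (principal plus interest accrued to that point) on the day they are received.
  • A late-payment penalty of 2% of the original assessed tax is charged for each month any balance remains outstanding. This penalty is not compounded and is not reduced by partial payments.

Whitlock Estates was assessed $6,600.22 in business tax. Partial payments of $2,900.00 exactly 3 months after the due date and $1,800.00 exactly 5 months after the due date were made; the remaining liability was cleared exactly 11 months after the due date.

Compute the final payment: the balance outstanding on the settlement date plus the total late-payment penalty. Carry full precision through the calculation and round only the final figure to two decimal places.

$3,742.77

Monthly rate = 11.4% ÷ 12 = 0.95%
Balance at month 3: $6,600.2200 × (1 + 0.0095)^3 = $6,790.1189…
After $2,900.00 payment: $6,790.1189… − $2,900.00 = $3,890.1189…
Balance at month 5: $3,890.1189… × (1 + 0.0095)^2 = $3,964.3823…
After $1,800.00 payment: $3,964.3823… − $1,800.00 = $2,164.3823…
Balance at month 11: $2,164.3823… × (1 + 0.0095)^6 = $2,290.7195…
Penalty: 11 × 2% × $6,600.22 = $1,452.05…
Final settlement = outstanding balance + penalty = $2,290.7195… + $1,452.05… = $3,742.77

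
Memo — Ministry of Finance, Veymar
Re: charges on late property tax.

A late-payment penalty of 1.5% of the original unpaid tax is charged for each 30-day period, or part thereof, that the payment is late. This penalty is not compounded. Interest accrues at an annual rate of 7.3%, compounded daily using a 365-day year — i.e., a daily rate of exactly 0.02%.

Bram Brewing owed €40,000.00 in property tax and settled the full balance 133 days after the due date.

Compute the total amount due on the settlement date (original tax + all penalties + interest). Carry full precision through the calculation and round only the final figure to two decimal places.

Penalty periods: ⌈133/30⌉ = 5; penalty = 5 × 1.5% × €40,000.00 = €3,000.00
Interest: €40,000.00 × ((1 + 0.0002)^133 − 1) = €40,000.00 × 0.02695421… = €1,078.1683…
Total = €40,000.00 + €3,000.0000 + €1,078.1683… = €44,078.17

€44,078.17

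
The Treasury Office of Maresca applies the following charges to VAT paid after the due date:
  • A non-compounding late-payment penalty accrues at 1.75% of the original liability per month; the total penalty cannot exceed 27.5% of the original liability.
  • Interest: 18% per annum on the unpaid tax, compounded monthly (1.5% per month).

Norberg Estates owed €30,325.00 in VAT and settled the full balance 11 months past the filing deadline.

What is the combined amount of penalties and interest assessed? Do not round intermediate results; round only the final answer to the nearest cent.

Penalty: 11 × 1.75% × €30,325.00 = €5,837.56… (below the 27.5% cap of €8,339.38…)
Interest: €30,325.00 × ((1 + 0.015)^11 − 1) = €30,325.00 × 0.1779489… = €5,396.3015…
Penalties + interest = €5,837.5625 + €5,396.3015… = €11,233.86

€11,233.86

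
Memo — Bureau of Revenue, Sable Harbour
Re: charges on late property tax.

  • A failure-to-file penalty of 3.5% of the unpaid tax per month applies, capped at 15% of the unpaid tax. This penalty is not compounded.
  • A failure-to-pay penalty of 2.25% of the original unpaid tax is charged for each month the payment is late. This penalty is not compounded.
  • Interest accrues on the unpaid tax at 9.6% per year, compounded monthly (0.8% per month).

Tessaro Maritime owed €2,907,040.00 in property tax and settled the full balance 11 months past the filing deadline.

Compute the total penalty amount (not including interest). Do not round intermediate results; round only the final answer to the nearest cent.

€1,155,548.40

Failure-to-file: 11 × 3.5% × €2,907,040.00 = €1,119,210.40, capped at 15% × €2,907,040.00 = €436,056.00
Failure-to-pay penalty: 11 × 2.25% × €2,907,040.00 = €719,492.40
Total penalty = €436,056.00 + €719,492.40 = €1,155,548.40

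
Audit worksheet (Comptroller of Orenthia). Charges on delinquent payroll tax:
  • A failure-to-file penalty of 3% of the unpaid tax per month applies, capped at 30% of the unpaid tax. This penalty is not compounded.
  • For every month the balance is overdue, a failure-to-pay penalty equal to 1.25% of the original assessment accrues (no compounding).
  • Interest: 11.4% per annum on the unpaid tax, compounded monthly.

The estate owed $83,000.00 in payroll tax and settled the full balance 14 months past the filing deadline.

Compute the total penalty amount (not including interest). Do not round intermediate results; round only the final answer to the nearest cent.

$39,425.00

Failure-to-file: 14 × 3% × $83,000.00 = $34,860.00, capped at 30% × $83,000.00 = $24,900.00
Failure-to-pay penalty = 1.25% × $83,000.00 × 14 mo = $14,525.00
Total penalty = $24,900.00 + $14,525.00 = $39,425.00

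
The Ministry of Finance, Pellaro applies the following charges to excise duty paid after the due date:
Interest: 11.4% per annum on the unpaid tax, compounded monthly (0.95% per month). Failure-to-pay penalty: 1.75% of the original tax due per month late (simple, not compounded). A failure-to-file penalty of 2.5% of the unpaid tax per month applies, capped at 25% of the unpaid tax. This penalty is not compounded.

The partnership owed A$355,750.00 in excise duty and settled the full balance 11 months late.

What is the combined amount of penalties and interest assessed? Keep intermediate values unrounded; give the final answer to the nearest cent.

Failure-to-file: 11 × 2.5% × A$355,750.00 = A$97,831.25, capped at 25% × A$355,750.00 = A$88,937.50
Failure-to-pay penalty: 11 × 1.75% × A$355,750.00 = A$68,481.88…
Interest: A$355,750.00 × ((1 + 0.0095)^11 − 1) = A$355,750.00 × 0.1096079… = A$38,993.0250…
Penalties + interest = A$157,419.3750 + A$38,993.0250… = A$196,412.40

A$196,412.40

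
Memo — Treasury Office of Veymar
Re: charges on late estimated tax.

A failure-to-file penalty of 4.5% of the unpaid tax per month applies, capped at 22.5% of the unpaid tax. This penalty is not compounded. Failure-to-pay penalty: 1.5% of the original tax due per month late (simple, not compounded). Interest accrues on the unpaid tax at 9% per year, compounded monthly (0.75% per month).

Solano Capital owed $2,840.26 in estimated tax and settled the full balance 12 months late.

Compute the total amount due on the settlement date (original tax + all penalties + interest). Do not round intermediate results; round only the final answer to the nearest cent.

$4,257.00

Failure-to-file: 12 × 4.5% × $2,840.26 = $1,533.74…, capped at 22.5% × $2,840.26 = $639.06…
Failure-to-pay penalty = 1.5% × $2,840.26 × 12 mo = $511.25…
Interest: $2,840.26 × ((1 + 0.0075)^12 − 1) = $2,840.26 × 0.0938069… = $266.4360…
Total = $2,840.26 + $1,150.3053 + $266.4360… = $4,257.00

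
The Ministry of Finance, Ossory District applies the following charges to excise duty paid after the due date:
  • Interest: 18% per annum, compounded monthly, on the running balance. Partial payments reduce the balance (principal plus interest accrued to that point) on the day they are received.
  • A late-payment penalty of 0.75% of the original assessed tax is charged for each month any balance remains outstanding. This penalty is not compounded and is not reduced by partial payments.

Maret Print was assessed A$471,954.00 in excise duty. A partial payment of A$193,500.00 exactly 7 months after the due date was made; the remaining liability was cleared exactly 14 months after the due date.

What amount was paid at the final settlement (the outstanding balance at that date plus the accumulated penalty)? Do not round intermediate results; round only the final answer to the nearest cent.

A$416,132.22

Monthly rate = 18% ÷ 12 = 1.5%
Balance at month 7: A$471,954.0000 × (1 + 0.015)^7 = A$523,795.7460…
After A$193,500.00 payment: A$523,795.7460… − A$193,500.00 = A$330,295.7460…
Balance at month 14: A$330,295.7460… × (1 + 0.015)^7 = A$366,577.0535…
Penalty: 14 × 0.75% × A$471,954.00 = A$49,555.17
Final settlement = outstanding balance + penalty = A$366,577.0535… + A$49,555.17 = A$416,132.22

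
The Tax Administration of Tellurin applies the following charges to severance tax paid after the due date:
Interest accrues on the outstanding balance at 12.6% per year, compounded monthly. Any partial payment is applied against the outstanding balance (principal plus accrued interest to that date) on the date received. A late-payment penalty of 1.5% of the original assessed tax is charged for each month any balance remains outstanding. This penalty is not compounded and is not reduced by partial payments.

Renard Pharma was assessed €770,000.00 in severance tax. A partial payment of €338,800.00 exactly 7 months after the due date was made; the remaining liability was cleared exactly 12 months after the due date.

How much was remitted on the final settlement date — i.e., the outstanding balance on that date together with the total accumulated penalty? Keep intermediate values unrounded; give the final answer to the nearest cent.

Monthly rate = 12.6% ÷ 12 = 1.05%
Balance at month 7: €770,000.0000 × (1 + 0.0105)^7 = €828,409.2701…
After €338,800.00 payment: €828,409.2701… − €338,800.00 = €489,609.2701…
Balance at month 12: €489,609.2701… × (1 + 0.0105)^5 = €515,859.2487…
Penalty: 12 × 1.5% × €770,000.00 = €138,600.00
Final settlement = outstanding balance + penalty = €515,859.2487… + €138,600.00 = €654,459.25

€654,459.25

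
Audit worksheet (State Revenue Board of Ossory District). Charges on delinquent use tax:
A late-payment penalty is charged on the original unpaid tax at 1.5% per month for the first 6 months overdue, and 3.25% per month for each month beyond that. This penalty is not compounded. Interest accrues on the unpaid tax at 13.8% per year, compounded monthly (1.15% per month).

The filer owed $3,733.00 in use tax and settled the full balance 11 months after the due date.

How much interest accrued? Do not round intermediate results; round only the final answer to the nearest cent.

$500.34

Interest: $3,733.00 × ((1 + 0.0115)^11 − 1) = $3,733.00 × 0.1340306… = $500.3361…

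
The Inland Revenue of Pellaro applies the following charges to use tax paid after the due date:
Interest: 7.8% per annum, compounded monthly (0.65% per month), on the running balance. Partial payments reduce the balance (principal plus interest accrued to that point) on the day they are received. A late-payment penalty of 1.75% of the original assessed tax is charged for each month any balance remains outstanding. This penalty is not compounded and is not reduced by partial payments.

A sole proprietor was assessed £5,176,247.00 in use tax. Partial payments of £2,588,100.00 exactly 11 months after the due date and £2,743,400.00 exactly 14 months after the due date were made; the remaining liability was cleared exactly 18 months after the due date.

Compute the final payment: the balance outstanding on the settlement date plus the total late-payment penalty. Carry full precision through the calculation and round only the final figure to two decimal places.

Balance at month 11: £5,176,247.0000 × (1 + 0.0065)^11 = £5,558,614.5935…
After £2,588,100.00 payment: £5,558,614.5935… − £2,588,100.00 = £2,970,514.5935…
Balance at month 14: £2,970,514.5935… × (1 + 0.0065)^3 = £3,028,816.9566…
After £2,743,400.00 payment: £3,028,816.9566… − £2,743,400.00 = £285,416.9566…
Balance at month 18: £285,416.9566… × (1 + 0.0065)^4 = £292,910.4647…
Penalty: 18 × 1.75% × £5,176,247.00 = £1,630,517.81…
Final settlement = outstanding balance + penalty = £292,910.4647… + £1,630,517.81… = £1,923,428.27

£1,923,428.27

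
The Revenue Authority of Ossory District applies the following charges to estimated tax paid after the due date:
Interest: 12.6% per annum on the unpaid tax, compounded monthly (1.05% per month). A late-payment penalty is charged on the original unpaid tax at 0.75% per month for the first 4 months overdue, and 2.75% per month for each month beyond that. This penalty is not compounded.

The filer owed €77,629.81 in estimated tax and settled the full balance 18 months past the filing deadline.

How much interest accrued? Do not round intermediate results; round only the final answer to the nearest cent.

Interest: €77,629.81 × ((1 + 0.0105)^18 − 1) = €77,629.81 × 0.2068512… = €16,057.8182…

€16,057.82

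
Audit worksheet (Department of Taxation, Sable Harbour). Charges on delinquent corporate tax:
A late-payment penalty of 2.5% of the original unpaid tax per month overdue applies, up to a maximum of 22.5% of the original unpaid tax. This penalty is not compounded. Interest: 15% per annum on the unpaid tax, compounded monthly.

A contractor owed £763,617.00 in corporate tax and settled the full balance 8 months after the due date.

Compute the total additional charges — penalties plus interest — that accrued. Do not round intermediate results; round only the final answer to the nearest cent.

Penalty: 8 × 2.5% × £763,617.00 = £152,723.40 (below the 22.5% cap of £171,813.83…)
Interest (15%/yr ÷ 12 = 1.25%/month): £763,617.00 × ((1 + 0.0125)^8 − 1) = £79,787.3631…
Penalties + interest = £152,723.4000 + £79,787.3631… = £232,510.76

£232,510.76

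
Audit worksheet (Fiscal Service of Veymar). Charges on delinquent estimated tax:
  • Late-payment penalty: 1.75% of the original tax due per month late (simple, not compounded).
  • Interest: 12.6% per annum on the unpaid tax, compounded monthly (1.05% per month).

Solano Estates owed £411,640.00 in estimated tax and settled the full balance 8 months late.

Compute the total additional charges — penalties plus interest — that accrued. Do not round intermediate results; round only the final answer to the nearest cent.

Late-payment penalty = 1.75% × £411,640.00 × 8 mo = £57,629.60
Interest: £411,640.00 × ((1 + 0.0105)^8 − 1) = £411,640.00 × 0.0871527… = £35,875.5313…
Penalties + interest = £57,629.6000 + £35,875.5313… = £93,505.13

£93,505.13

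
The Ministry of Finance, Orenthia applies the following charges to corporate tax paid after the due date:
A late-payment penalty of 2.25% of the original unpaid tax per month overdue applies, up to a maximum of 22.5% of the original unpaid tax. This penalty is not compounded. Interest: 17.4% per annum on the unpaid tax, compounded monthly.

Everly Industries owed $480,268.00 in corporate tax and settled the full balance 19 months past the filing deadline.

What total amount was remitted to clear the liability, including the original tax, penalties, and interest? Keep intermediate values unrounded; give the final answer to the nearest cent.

Penalty (uncapped): 19 × 2.25% × $480,268.00 = $205,314.57; cap = 22.5% × $480,268.00 = $108,060.30 → penalty = $108,060.30
Interest (17.4%/yr ÷ 12 = 1.45%/month): $480,268.00 × ((1 + 0.0145)^19 − 1) = $151,085.5500…
Total = $480,268.00 + $108,060.3000 + $151,085.5500… = $739,413.85

$739,413.85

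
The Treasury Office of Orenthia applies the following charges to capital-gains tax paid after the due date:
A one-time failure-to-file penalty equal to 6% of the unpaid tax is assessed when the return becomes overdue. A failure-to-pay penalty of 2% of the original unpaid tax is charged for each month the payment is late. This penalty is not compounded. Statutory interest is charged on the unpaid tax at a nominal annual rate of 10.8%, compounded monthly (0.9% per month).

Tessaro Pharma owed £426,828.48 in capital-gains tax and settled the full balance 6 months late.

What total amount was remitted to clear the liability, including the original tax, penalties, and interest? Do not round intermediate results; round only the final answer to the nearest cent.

£527,231.21

Failure-to-file penalty: 6% × £426,828.48 = £25,609.71…
Failure-to-pay penalty = 2% × £426,828.48 × 6 mo = £51,219.42…
Interest: £426,828.48 × ((1 + 0.009)^6 − 1) = £426,828.48 × 0.0552297… = £23,573.5998…
Total = £426,828.48 + £76,829.1264 + £23,573.5998… = £527,231.21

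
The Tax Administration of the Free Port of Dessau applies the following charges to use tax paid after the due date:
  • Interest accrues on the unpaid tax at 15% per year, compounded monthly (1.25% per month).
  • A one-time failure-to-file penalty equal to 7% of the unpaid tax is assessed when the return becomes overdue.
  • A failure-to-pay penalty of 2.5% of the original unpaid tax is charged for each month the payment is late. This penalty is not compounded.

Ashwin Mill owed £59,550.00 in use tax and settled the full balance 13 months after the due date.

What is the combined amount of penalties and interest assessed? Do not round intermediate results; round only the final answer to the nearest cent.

£33,959.22

Failure-to-file penalty: 7% × £59,550.00 = £4,168.50
Failure-to-pay penalty = 2.5% × £59,550.00 × 13 mo = £19,353.75
Interest: £59,550.00 × ((1 + 0.0125)^13 − 1) = £59,550.00 × 0.1752639… = £10,436.9682…
Penalties + interest = £23,522.2500 + £10,436.9682… = £33,959.22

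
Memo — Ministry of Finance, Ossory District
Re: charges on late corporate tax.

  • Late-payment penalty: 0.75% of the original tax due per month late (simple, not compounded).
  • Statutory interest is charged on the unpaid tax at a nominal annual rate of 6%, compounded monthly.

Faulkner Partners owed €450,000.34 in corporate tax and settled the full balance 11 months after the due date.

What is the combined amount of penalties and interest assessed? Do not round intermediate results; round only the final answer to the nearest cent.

Late-payment penalty = 0.75% × €450,000.34 × 11 mo = €37,125.03…
Interest (6%/yr ÷ 12 = 0.5%/month): €450,000.34 × ((1 + 0.005)^11 − 1) = €25,378.1439…
Penalties + interest = €37,125.0281… + €25,378.1439… = €62,503.17

€62,503.17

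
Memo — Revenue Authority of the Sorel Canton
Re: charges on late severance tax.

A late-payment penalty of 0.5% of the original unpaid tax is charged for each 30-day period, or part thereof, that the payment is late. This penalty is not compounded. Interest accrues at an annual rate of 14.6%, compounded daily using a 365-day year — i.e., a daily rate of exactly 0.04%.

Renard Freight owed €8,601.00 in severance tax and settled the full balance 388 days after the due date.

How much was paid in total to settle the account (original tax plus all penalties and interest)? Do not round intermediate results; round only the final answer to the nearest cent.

Penalty periods: ⌈388/30⌉ = 13; penalty = 13 × 0.5% × €8,601.00 = €559.07…
Interest: €8,601.00 × ((1 + 0.0004)^388 − 1) = €8,601.00 × 0.16785527… = €1,443.7232…
Total = €8,601.00 + €559.0650 + €1,443.7232… = €10,603.79

€10,603.79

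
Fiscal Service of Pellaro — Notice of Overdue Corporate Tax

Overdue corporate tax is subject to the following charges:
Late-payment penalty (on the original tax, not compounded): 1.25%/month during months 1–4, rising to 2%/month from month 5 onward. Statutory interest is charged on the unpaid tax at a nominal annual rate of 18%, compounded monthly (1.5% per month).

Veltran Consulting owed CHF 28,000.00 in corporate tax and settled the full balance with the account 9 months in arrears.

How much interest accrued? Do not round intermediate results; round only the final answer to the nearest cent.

Interest: CHF 28,000.00 × ((1 + 0.015)^9 − 1) = CHF 28,000.00 × 0.1433900… = CHF 4,014.9193…

CHF 4,014.92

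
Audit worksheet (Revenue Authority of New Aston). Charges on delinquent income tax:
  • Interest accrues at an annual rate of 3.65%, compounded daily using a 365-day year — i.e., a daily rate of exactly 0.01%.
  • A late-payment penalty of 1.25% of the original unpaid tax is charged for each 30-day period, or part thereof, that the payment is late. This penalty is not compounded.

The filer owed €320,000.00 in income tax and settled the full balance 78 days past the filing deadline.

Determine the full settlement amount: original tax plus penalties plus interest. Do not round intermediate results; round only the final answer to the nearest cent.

€334,505.63

Penalty periods: ⌈78/30⌉ = 3; penalty = 3 × 1.25% × €320,000.00 = €12,000.00
Interest: €320,000.00 × ((1 + 0.0001)^78 − 1) = €320,000.00 × 0.00783011… = €2,505.6340…
Total = €320,000.00 + €12,000.0000 + €2,505.6340… = €334,505.63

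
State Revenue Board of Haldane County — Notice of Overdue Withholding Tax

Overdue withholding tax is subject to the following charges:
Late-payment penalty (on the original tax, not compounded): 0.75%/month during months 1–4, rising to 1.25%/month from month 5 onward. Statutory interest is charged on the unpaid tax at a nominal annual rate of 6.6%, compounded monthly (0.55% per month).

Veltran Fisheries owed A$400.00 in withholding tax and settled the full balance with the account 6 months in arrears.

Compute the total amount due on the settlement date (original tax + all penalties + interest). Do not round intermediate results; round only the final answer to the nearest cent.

Penalty, months 1–4: 4 × 0.75% × A$400.00 = A$12.00
Penalty, months 5–6: 2 × 1.25% × A$400.00 = A$10.00
Interest: A$400.00 × ((1 + 0.0055)^6 − 1) = A$400.00 × 0.0334571… = A$13.3828…
Total = A$400.00 + A$22.0000 + A$13.3828… = A$435.38

A$435.38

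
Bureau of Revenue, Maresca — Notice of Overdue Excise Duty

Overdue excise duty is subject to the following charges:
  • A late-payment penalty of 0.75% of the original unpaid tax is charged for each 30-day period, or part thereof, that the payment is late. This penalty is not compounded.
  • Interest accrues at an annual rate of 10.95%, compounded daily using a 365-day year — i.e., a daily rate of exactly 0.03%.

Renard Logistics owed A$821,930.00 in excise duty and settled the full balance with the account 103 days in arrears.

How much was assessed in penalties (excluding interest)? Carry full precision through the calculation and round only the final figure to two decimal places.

Penalty periods: ⌈103/30⌉ = 4; penalty = 4 × 0.75% × A$821,930.00 = A$24,657.90

A$24,657.90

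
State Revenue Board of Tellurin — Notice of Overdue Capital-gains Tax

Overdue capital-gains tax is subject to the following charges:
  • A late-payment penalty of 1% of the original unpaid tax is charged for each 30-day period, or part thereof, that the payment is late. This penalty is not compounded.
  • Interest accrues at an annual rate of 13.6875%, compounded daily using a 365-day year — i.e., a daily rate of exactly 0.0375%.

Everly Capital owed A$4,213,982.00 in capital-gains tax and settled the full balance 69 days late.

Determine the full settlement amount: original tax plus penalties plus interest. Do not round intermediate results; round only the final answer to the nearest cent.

A$4,450,840.18

Penalty periods: ⌈69/30⌉ = 3; penalty = 3 × 1% × A$4,213,982.00 = A$126,419.46
Interest: A$4,213,982.00 × ((1 + 0.000375)^69 − 1) = A$4,213,982.00 × 0.02620769… = A$110,438.7187…
Total = A$4,213,982.00 + A$126,419.4600 + A$110,438.7187… = A$4,450,840.18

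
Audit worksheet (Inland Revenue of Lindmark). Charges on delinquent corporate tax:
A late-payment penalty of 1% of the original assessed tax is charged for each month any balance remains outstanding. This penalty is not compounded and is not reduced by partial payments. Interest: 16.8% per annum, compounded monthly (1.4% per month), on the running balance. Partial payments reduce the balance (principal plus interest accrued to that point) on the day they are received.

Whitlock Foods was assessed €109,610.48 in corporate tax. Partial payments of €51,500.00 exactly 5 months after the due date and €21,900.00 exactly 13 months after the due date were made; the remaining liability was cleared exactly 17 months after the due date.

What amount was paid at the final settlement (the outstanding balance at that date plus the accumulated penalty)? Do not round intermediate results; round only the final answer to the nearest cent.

Balance at month 5: €109,610.4800 × (1 + 0.014)^5 = €117,501.0790…
After €51,500.00 payment: €117,501.0790… − €51,500.00 = €66,001.0790…
Balance at month 13: €66,001.0790… × (1 + 0.014)^8 = €73,765.7352…
After €21,900.00 payment: €73,765.7352… − €21,900.00 = €51,865.7352…
Balance at month 17: €51,865.7352… × (1 + 0.014)^4 = €54,831.7818…
Penalty: 17 × 1% × €109,610.48 = €18,633.78…
Final settlement = outstanding balance + penalty = €54,831.7818… + €18,633.78… = €73,465.56

€73,465.56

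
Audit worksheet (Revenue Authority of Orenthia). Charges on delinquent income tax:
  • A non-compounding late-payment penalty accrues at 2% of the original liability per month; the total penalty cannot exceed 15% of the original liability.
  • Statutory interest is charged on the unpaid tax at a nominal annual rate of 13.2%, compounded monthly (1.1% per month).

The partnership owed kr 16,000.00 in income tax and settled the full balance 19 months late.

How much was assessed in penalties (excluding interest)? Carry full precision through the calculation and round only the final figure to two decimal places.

kr 2,400.00

Penalty (uncapped): 19 × 2% × kr 16,000.00 = kr 6,080.00; cap = 15% × kr 16,000.00 = kr 2,400.00 → penalty = kr 2,400.00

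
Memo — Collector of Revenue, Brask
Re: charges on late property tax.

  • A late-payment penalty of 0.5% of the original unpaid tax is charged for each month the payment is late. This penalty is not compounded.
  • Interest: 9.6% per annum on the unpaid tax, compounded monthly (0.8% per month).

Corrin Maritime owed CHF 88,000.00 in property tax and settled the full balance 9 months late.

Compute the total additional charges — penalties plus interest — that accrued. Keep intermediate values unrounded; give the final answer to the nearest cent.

Late-payment penalty = 0.5% × CHF 88,000.00 × 9 mo = CHF 3,960.00
Interest: CHF 88,000.00 × ((1 + 0.008)^9 − 1) = CHF 88,000.00 × 0.0743475… = CHF 6,542.5825…
Penalties + interest = CHF 3,960.0000 + CHF 6,542.5825… = CHF 10,502.58

CHF 10,502.58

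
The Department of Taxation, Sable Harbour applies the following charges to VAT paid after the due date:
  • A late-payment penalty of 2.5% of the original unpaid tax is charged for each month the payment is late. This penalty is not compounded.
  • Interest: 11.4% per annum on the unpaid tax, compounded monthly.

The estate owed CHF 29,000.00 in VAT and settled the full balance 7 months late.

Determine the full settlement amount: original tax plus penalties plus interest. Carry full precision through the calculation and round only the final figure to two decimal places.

Late-payment penalty: 7 × 2.5% × CHF 29,000.00 = CHF 5,075.00
Interest (11.4%/yr ÷ 12 = 0.95%/month): CHF 29,000.00 × ((1 + 0.0095)^7 − 1) = CHF 1,984.3408…
Total = CHF 29,000.00 + CHF 5,075.0000 + CHF 1,984.3408… = CHF 36,059.34

CHF 36,059.34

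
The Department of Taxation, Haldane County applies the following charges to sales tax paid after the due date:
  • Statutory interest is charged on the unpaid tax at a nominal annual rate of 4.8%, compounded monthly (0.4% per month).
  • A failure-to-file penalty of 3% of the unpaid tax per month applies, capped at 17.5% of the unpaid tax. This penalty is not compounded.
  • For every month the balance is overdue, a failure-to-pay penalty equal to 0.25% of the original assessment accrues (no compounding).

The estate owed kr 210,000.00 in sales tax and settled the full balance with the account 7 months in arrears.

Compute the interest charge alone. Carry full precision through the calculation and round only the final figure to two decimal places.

Interest: kr 210,000.00 × ((1 + 0.004)^7 − 1) = kr 210,000.00 × 0.0283382… = kr 5,951.0323…

kr 5,951.03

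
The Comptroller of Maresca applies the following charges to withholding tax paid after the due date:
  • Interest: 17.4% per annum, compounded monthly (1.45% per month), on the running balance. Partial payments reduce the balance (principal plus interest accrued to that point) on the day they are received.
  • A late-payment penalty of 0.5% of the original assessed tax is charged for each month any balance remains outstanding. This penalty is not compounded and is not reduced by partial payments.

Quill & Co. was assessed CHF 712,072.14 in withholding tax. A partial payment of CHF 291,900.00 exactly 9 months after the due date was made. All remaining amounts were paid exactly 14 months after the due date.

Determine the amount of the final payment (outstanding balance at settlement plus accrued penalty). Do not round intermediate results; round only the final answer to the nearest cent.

CHF 607,228.93

Balance at month 9: CHF 712,072.1400 × (1 + 0.0145)^9 = CHF 810,573.6031…
After CHF 291,900.00 payment: CHF 810,573.6031… − CHF 291,900.00 = CHF 518,673.6031…
Balance at month 14: CHF 518,673.6031… × (1 + 0.0145)^5 = CHF 557,383.8780…
Penalty: 14 × 0.5% × CHF 712,072.14 = CHF 49,845.05…
Final settlement = outstanding balance + penalty = CHF 557,383.8780… + CHF 49,845.05… = CHF 607,228.93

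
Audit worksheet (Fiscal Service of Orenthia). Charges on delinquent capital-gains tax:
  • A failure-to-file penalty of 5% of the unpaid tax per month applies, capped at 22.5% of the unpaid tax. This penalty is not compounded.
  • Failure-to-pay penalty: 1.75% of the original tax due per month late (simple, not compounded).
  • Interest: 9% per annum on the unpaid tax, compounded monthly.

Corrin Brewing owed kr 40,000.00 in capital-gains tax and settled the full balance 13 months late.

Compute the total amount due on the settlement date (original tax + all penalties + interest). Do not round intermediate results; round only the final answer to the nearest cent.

Failure-to-file: 13 × 5% × kr 40,000.00 = kr 26,000.00, capped at 22.5% × kr 40,000.00 = kr 9,000.00
Failure-to-pay penalty: 13 × 1.75% × kr 40,000.00 = kr 9,100.00
Interest (9%/yr ÷ 12 = 0.75%/month): kr 40,000.00 × ((1 + 0.0075)^13 − 1) = kr 4,080.4180…
Total = kr 40,000.00 + kr 18,100.0000 + kr 4,080.4180… = kr 62,180.42

kr 62,180.42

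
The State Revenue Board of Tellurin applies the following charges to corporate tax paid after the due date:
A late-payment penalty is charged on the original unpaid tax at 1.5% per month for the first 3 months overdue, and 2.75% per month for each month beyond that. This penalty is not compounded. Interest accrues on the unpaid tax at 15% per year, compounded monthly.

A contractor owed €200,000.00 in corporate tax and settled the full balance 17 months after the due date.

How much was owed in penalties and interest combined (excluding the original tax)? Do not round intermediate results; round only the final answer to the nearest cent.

€133,027.63

Penalty, months 1–3: 3 × 1.5% × €200,000.00 = €9,000.00
Penalty, months 4–17: 14 × 2.75% × €200,000.00 = €77,000.00
Interest (15%/yr ÷ 12 = 1.25%/month): €200,000.00 × ((1 + 0.0125)^17 − 1) = €47,027.6334…
Penalties + interest = €86,000.0000 + €47,027.6334… = €133,027.63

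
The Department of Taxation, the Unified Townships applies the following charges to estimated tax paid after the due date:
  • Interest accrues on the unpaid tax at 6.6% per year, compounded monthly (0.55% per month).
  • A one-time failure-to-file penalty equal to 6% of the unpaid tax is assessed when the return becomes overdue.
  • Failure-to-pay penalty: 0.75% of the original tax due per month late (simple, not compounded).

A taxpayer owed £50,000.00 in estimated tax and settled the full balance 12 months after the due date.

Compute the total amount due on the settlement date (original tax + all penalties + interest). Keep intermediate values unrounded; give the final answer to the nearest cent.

Failure-to-file penalty: 6% × £50,000.00 = £3,000.00
Failure-to-pay penalty = 0.75% × £50,000.00 × 12 mo = £4,500.00
Interest: £50,000.00 × ((1 + 0.0055)^12 − 1) = £50,000.00 × 0.0680336… = £3,401.6780…
Total = £50,000.00 + £7,500.0000 + £3,401.6780… = £60,901.68

£60,901.68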